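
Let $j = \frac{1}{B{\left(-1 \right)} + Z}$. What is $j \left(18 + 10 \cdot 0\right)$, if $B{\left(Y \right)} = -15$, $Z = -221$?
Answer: $- \frac{9}{118} \approx -0.076271$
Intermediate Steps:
$j = - \frac{1}{236}$ ($j = \frac{1}{-15 - 221} = \frac{1}{-236} = - \frac{1}{236} \approx -0.0042373$)
$j \left(18 + 10 \cdot 0\right) = - \frac{18 + 10 \cdot 0}{236} = - \frac{18 + 0}{236} = \left(- \frac{1}{236}\right) 18 = - \frac{9}{118}$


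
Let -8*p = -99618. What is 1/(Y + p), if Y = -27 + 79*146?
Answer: 4/95837 ≈ 4.1738e-5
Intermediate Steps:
p = 49809/4 (p = -⅛*(-99618) = 49809/4 ≈ 12452.)
Y = 11507 (Y = -27 + 11534 = 11507)
1/(Y + p) = 1/(11507 + 49809/4) = 1/(95837/4) = 4/95837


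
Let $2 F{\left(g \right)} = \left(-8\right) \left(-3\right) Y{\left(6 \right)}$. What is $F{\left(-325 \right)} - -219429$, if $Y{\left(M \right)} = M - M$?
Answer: $219429$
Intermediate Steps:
$Y{\left(M \right)} = 0$
$F{\left(g \right)} = 0$ ($F{\left(g \right)} = \frac{\left(-8\right) \left(-3\right) 0}{2} = \frac{24 \cdot 0}{2} = \frac{1}{2} \cdot 0 = 0$)
$F{\left(-325 \right)} - -219429 = 0 - -219429 = 0 + 219429 = 219429$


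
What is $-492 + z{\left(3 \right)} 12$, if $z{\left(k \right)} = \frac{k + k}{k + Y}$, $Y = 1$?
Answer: $-474$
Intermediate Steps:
$z{\left(k \right)} = \frac{2 k}{1 + k}$ ($z{\left(k \right)} = \frac{k + k}{k + 1} = \frac{2 k}{1 + k}$)
$-492 + z{\left(3 \right)} 12 = -492 + 2 \cdot 3 \frac{1}{1 + 3} \cdot 12 = -492 + 2 \cdot 3 \cdot \frac{1}{4} \cdot 12 = -492 + \frac{3}{2} \cdot 12 = -492 + 18 = -474$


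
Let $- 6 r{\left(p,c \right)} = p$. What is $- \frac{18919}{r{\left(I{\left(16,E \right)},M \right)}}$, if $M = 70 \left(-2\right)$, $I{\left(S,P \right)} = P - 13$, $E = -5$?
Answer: $- \frac{18919}{3} \approx -6306.3$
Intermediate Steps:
$I{\left(S,P \right)} = -13 + P$ ($I{\left(S,P \right)} = P - 13 = -13 + P$)
$M = -140$
$r{\left(p,c \right)} = - \frac{p}{6}$
$- \frac{18919}{r{\left(I{\left(16,E \right)},M \right)}} = - \frac{18919}{\left(- \frac{1}{6}\right) \left(-13 - 5\right)} = - \frac{18919}{\left(- \frac{1}{6}\right) \left(-18\right)} = - \frac{18919}{3}$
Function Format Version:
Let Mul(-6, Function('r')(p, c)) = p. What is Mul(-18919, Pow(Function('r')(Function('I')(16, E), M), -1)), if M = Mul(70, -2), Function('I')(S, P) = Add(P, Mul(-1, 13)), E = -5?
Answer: Rational(-18919, 3) ≈ -6306.3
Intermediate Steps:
Function('I')(S, P) = Add(-13, P) (Function('I')(S, P) = Add(P, -13) = Add(-13, P))
M = -140
Function('r')(p, c) = Mul(Rational(-1, 6), p)
Mul(-18919, Pow(Function('r')(Function('I')(16, E), M), -1)) = Mul(-18919, Pow(Mul(Rational(-1, 6), Add(-13, -5)), -1)) = Mul(-18919, Pow(Mul(Rational(-1, 6), -18), -1)) = Mul(-18919, Pow(3, -1)) = Mul(-18919, Rational(1, 3)) = Rational(-18919, 3)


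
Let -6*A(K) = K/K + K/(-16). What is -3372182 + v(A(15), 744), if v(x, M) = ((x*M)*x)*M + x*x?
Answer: -31077475775/9216 ≈ -3.3721e+6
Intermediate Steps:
A(K) = -⅙ + K/96 (A(K) = -(K/K + K/(-16))/6 = -(1 + K*(-1/16))/6 = -(1 - K/16)/6 = -⅙ + K/96)
v(x, M) = x² + M²*x² (v(x, M) = ((M*x)*x)*M + x² = (M*x²)*M + x² = M²*x² + x² = x² + M²*x²)
-3372182 + v(A(15), 744) = -3372182 + (-⅙ + (1/96)*15)²*(1 + 744²) = -3372182 + (-⅙ + 5/32)²*(1 + 553536) = -3372182 + (-1/96)²*553537 = -3372182 + (1/9216)*553537 = -3372182 + 553537/9216 = -31077475775/9216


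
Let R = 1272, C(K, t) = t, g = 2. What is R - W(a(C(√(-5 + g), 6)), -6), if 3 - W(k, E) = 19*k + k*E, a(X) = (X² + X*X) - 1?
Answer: 2192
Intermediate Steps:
a(X) = -1 + 2*X² (a(X) = (X² + X²) - 1 = 2*X² - 1 = -1 + 2*X²)
W(k, E) = 3 - 19*k - E*k (W(k, E) = 3 - (19*k + k*E) = 3 - (19*k + E*k) = 3 + (-19*k - E*k) = 3 - 19*k - E*k)
R - W(a(C(√(-5 + g), 6)), -6) = 1272 - (3 - 19*(-1 + 2*6²) - 1*(-6)*(-1 + 2*6²)) = 1272 - (3 - 19*(-1 + 2*36) - 1*(-6)*(-1 + 2*36)) = 1272 - (3 - 19*(-1 + 72) - 1*(-6)*(-1 + 72)) = 1272 - (3 - 19*71 - 1*(-6)*71) = 1272 - (3 - 1349 + 426) = 1272 - 1*(-920) = 1272 + 920 = 2192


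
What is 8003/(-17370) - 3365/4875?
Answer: -1299529/1129050 ≈ -1.1510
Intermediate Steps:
8003/(-17370) - 3365/4875 = 8003*(-1/17370) - 3365*1/4875 = -8003/17370 - 673/975 = -1299529/1129050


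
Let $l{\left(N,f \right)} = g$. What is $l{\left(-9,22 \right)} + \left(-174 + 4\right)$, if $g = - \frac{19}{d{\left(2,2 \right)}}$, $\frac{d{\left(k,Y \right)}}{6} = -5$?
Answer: $- \frac{5081}{30} \approx -169.37$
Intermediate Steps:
$d{\left(k,Y \right)} = -30$ ($d{\left(k,Y \right)} = 6 \left(-5\right) = -30$)
$g = \frac{19}{30}$ ($g = - \frac{19}{-30} = \left(-19\right) \left(- \frac{1}{30}\right) = \frac{19}{30} \approx 0.63333$)
$l{\left(N,f \right)} = \frac{19}{30}$
$l{\left(-9,22 \right)} + \left(-174 + 4\right) = \frac{19}{30} + \left(-174 + 4\right) = \frac{19}{30} - 170 = - \frac{5081}{30}$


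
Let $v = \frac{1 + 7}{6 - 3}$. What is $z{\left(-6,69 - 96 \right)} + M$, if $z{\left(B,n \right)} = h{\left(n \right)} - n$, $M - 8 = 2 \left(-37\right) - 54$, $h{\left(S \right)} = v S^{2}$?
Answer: $1851$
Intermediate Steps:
$v = \frac{8}{3} \approx 2.6667$
$h{\left(S \right)} = \frac{8 S^{2}}{3}$
$M = -120$ ($M = 8 + \left(2 \left(-37\right) - 54\right) = 8 - 128 = -120$)
$z{\left(B,n \right)} = - n + \frac{8 n^{2}}{3}$ ($z{\left(B,n \right)} = \frac{8 n^{2}}{3} - n = - n + \frac{8 n^{2}}{3}$)
$z{\left(-6,69 - 96 \right)} + M = \frac{\left(69 - 96\right) \left(-3 + 8 \left(69 - 96\right)\right)}{3} - 120 = \frac{1}{3} \left(-27\right) \left(-3 + 8 \left(-27\right)\right) - 120 = \frac{1}{3} \left(-27\right) \left(-3 - 216\right) - 120 = \frac{1}{3} \left(-27\right) \left(-219\right) - 120 = 1971 - 120 = 1851$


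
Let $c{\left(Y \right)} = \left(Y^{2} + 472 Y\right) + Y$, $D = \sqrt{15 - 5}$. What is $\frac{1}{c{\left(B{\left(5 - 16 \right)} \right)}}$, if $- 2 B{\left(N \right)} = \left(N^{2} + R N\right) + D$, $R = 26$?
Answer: $\frac{146660}{6718354773} + \frac{5104 \sqrt{10}}{33591773865} \approx 2.231 \cdot 10^{-5}$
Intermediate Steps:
$D = \sqrt{10} \approx 3.1623$
$B{\left(N \right)} = - 13 N - \frac{\sqrt{10}}{2} - \frac{N^{2}}{2}$ ($B{\left(N \right)} = - \frac{\left(N^{2} + 26 N\right) + \sqrt{10}}{2} = - \frac{\sqrt{10} + N^{2} + 26 N}{2} = - 13 N - \frac{\sqrt{10}}{2} - \frac{N^{2}}{2}$)
$c{\left(Y \right)} = Y^{2} + 473 Y$
$\frac{1}{c{\left(B{\left(5 - 16 \right)} \right)}} = \frac{1}{\left(- 13 \left(5 - 16\right) - \frac{\sqrt{10}}{2} - \frac{\left(5 - 16\right)^{2}}{2}\right) \left(473 - \left(\frac{\sqrt{10}}{2} + \frac{\left(5 - 16\right)^{2}}{2} + 13 \left(5 - 16\right)\right)\right)} = \frac{1}{\left(\left(-13\right) \left(-11\right) - \frac{\sqrt{10}}{2} - \frac{\left(-11\right)^{2}}{2}\right) \left(473 - \left(-143 + \frac{121}{2} + \frac{\sqrt{10}}{2}\right)\right)} = \frac{1}{\left(143 - \frac{\sqrt{10}}{2} - \frac{121}{2}\right) \left(473 - \left(- \frac{165}{2} + \frac{\sqrt{10}}{2}\right)\right)} = \frac{1}{\left(\frac{165}{2} - \frac{\sqrt{10}}{2}\right) \left(473 + \left(\frac{165}{2} - \frac{\sqrt{10}}{2}\right)\right)} = \frac{1}{\left(\frac{165}{2} - \frac{\sqrt{10}}{2}\right) \left(\frac{1111}{2} - \frac{\sqrt{10}}{2}\right)}$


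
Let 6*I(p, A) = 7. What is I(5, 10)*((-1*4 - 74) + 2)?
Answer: -266/3 ≈ -88.667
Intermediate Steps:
I(p, A) = 7/6 (I(p, A) = (⅙)*7 = 7/6)
I(5, 10)*((-1*4 - 74) + 2) = 7*((-1*4 - 74) + 2)/6 = 7*((-4 - 74) + 2)/6 = 7*(-78 + 2)/6 = (7/6)*(-76) = -266/3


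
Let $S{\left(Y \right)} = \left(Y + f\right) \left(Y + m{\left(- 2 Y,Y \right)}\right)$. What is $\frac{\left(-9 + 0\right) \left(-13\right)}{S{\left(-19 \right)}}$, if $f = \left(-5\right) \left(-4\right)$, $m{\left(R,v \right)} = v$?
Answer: $- \frac{117}{38} \approx -3.0789$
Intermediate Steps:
$f = 20$
$S{\left(Y \right)} = 2 Y \left(20 + Y\right)$ ($S{\left(Y \right)} = \left(Y + 20\right) \left(Y + Y\right) = \left(20 + Y\right) 2 Y = 2 Y \left(20 + Y\right)$)
$\frac{\left(-9 + 0\right) \left(-13\right)}{S{\left(-19 \right)}} = \frac{\left(-9 + 0\right) \left(-13\right)}{2 \left(-19\right) \left(20 - 19\right)} = \frac{\left(-9\right) \left(-13\right)}{2 \left(-19\right) 1} = \frac{117}{-38} = 117 \left(- \frac{1}{38}\right) = - \frac{117}{38}$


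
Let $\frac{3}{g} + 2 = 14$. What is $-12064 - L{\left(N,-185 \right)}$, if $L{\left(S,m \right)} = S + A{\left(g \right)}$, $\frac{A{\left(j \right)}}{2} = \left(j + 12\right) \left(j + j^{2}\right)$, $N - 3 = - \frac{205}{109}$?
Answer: $- \frac{42109841}{3488} \approx -12073.0$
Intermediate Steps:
$g = \frac{1}{4}$ ($g = \frac{3}{-2 + 14} = \frac{3}{12} = 3 \cdot \frac{1}{12} = \frac{1}{4} \approx 0.25$)
$N = \frac{122}{109}$ ($N = 3 - \frac{205}{109} = \frac{122}{109} \approx 1.1193$)
$A{\left(j \right)} = 2 \left(12 + j\right) \left(j + j^{2}\right)$ ($A{\left(j \right)} = 2 \left(j + 12\right) \left(j + j^{2}\right) = 2 \left(12 + j\right) \left(j + j^{2}\right)$)
$L{\left(S,m \right)} = \frac{245}{32} + S$ ($L{\left(S,m \right)} = S + 2 \cdot \frac{1}{4} \left(12 + \left(\frac{1}{4}\right)^{2} + 13 \cdot \frac{1}{4}\right) = S + 2 \cdot \frac{1}{4} \left(12 + \frac{1}{16} + \frac{13}{4}\right) = S + 2 \cdot \frac{1}{4} \cdot \frac{245}{16} = S + \frac{245}{32} = \frac{245}{32} + S$)
$-12064 - L{\left(N,-185 \right)} = -12064 - \left(\frac{245}{32} + \frac{122}{109}\right) = -12064 - \frac{30609}{3488} = - \frac{42109841}{3488}$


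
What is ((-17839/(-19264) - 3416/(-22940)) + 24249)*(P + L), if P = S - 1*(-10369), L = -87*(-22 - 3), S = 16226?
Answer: 1101120374622291/1578272 ≈ 6.9767e+8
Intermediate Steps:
L = 2175 (L = -87*(-25) = 2175)
P = 26595 (P = 16226 - 1*(-10369) = 16226 + 10369 = 26595)
((-17839/(-19264) - 3416/(-22940)) + 24249)*(P + L) = ((-17839/(-19264) - 3416/(-22940)) + 24249)*(26595 + 2175) = ((-17839*(-1/19264) - 3416*(-1/22940)) + 24249)*28770 = ((17839/19264 + 854/5735) + 24249)*28770 = (118758121/110479040 + 24249)*28770 = (2679124999081/110479040)*28770 = 1101120374622291/1578272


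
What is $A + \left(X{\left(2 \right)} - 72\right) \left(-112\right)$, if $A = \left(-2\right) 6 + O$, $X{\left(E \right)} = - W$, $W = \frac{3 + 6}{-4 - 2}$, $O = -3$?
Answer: $7881$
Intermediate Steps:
$W = - \frac{3}{2}$ ($W = \frac{9}{-6} = 9 \left(- \frac{1}{6}\right) = - \frac{3}{2} \approx -1.5$)
$X{\left(E \right)} = \frac{3}{2}$ ($X{\left(E \right)} = \left(-1\right) \left(- \frac{3}{2}\right) = \frac{3}{2}$)
$A = -15$ ($A = \left(-2\right) 6 - 3 = -12 - 3 = -15$)
$A + \left(X{\left(2 \right)} - 72\right) \left(-112\right) = -15 + \left(\frac{3}{2} - 72\right) \left(-112\right) = -15 - -7896 = -15 + 7896 = 7881$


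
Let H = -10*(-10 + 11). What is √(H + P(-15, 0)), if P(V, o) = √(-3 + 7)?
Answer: 2*I*√2 ≈ 2.8284*I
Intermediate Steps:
P(V, o) = 2 (P(V, o) = √4 = 2)
H = -10 (H = -10*1 = -10)
√(H + P(-15, 0)) = √(-10 + 2) = √(-8) = 2*I*√2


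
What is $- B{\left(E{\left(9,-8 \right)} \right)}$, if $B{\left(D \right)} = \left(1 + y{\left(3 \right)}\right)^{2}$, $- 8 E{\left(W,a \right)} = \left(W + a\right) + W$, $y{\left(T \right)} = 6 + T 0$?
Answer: $-49$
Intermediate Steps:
$y{\left(T \right)} = 6$ ($y{\left(T \right)} = 6 + 0 = 6$)
$E{\left(W,a \right)} = - \frac{W}{4} - \frac{a}{8}$ ($E{\left(W,a \right)} = - \frac{\left(W + a\right) + W}{8} = - \frac{a + 2 W}{8} = - \frac{W}{4} - \frac{a}{8}$)
$B{\left(D \right)} = 49$ ($B{\left(D \right)} = \left(1 + 6\right)^{2} = 7^{2} = 49$)
$- B{\left(E{\left(9,-8 \right)} \right)} = \left(-1\right) 49 = -49$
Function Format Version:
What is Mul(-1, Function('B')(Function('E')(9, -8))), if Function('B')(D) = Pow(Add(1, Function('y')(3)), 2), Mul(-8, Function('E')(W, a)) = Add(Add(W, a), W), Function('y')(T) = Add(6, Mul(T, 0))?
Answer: -49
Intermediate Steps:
Function('y')(T) = 6 (Function('y')(T) = Add(6, 0) = 6)
Function('E')(W, a) = Add(Mul(Rational(-1, 4), W), Mul(Rational(-1, 8), a)) (Function('E')(W, a) = Mul(Rational(-1, 8), Add(Add(W, a), W)) = Mul(Rational(-1, 8), Add(a, Mul(2, W))) = Add(Mul(Rational(-1, 4), W), Mul(Rational(-1, 8), a)))
Function('B')(D) = 49 (Function('B')(D) = Pow(Add(1, 6), 2) = Pow(7, 2) = 49)
Mul(-1, Function('B')(Function('E')(9, -8))) = Mul(-1, 49) = -49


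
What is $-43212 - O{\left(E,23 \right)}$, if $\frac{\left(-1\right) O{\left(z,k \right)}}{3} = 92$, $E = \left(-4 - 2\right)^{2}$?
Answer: $-42936$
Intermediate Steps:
$E = 36$ ($E = \left(-6\right)^{2} = 36$)
$O{\left(z,k \right)} = -276$ ($O{\left(z,k \right)} = \left(-3\right) 92 = -276$)
$-43212 - O{\left(E,23 \right)} = -43212 - -276 = -43212 + 276 = -42936$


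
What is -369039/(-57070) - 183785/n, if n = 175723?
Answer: 54360030247/10028511610 ≈ 5.4205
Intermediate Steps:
-369039/(-57070) - 183785/n = -369039/(-57070) - 183785/175723 = -369039*(-1/57070) - 183785*1/175723 = 369039/57070 - 183785/175723 = 54360030247/10028511610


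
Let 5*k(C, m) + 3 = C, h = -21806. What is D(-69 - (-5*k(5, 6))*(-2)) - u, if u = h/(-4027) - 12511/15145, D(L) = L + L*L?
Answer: 320277867167/60988915 ≈ 5251.4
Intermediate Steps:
k(C, m) = -⅗ + C/5
D(L) = L + L²
u = 279870073/60988915 (u = -21806/(-4027) - 12511/15145 = -21806*(-1/4027) - 12511*1/15145 = 21806/4027 - 12511/15145 = 279870073/60988915 ≈ 4.5889)
D(-69 - (-5*k(5, 6))*(-2)) - u = (-69 - (-5*(-⅗ + (⅕)*5))*(-2))*(1 + (-69 - (-5*(-⅗ + (⅕)*5))*(-2))) - 1*279870073/60988915 = (-69 - (-5*(-⅗ + 1))*(-2))*(1 + (-69 - (-5*(-⅗ + 1))*(-2))) - 279870073/60988915 = (-69 - (-5*⅖)*(-2))*(1 + (-69 - (-5*⅖)*(-2))) - 279870073/60988915 = (-69 - (-2)*(-2))*(1 + (-69 - (-2)*(-2))) - 279870073/60988915 = (-69 - 1*4)*(1 + (-69 - 1*4)) - 279870073/60988915 = (-69 - 4)*(1 + (-69 - 4)) - 279870073/60988915 = -73*(1 - 73) - 279870073/60988915 = -73*(-72) - 279870073/60988915 = 5256 - 279870073/60988915 = 320277867167/60988915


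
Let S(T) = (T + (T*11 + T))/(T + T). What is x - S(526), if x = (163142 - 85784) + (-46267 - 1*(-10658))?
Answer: 83485/2 ≈ 41743.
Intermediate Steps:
S(T) = 13/2 (S(T) = (T + (11*T + T))/((2*T)) = (T + 12*T)*(1/(2*T)) = (13*T)*(1/(2*T)) = 13/2)
x = 41749 (x = 77358 + (-46267 + 10658) = 77358 - 35609 = 41749)
x - S(526) = 41749 - 1*13/2 = 41749 - 13/2 = 83485/2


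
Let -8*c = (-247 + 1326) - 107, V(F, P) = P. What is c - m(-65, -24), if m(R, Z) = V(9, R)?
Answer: -113/2 ≈ -56.500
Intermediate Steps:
m(R, Z) = R
c = -243/2 (c = -((-247 + 1326) - 107)/8 = -(1079 - 107)/8 = -1/8*972 = -243/2 ≈ -121.50)
c - m(-65, -24) = -243/2 - 1*(-65) = -243/2 + 65 = -113/2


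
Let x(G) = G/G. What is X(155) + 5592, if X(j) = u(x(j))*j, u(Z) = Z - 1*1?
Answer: 5592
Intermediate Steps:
x(G) = 1
u(Z) = -1 + Z (u(Z) = Z - 1 = -1 + Z)
X(j) = 0 (X(j) = (-1 + 1)*j = 0*j = 0)
X(155) + 5592 = 0 + 5592 = 5592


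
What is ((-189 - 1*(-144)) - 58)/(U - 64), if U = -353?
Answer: 103/417 ≈ 0.24700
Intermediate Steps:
((-189 - 1*(-144)) - 58)/(U - 64) = ((-189 - 1*(-144)) - 58)/(-353 - 64) = ((-189 + 144) - 58)/(-417) = (-45 - 58)*(-1/417) = -103*(-1/417) = 103/417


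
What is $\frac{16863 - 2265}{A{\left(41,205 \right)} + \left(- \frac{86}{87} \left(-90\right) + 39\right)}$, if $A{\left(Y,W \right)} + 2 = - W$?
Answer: $- \frac{70557}{382} \approx -184.7$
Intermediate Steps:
$A{\left(Y,W \right)} = -2 - W$
$\frac{16863 - 2265}{A{\left(41,205 \right)} + \left(- \frac{86}{87} \left(-90\right) + 39\right)} = \frac{16863 - 2265}{\left(-2 - 205\right) + \left(- \frac{86}{87} \left(-90\right) + 39\right)} = \frac{14598}{\left(-2 - 205\right) + \left(\left(-86\right) \frac{1}{87} \left(-90\right) + 39\right)} = \frac{14598}{-207 + \left(\left(- \frac{86}{87}\right) \left(-90\right) + 39\right)} = \frac{14598}{-207 + \left(\frac{2580}{29} + 39\right)} = \frac{14598}{-207 + \frac{3711}{29}} = \frac{14598}{- \frac{2292}{29}} = 14598 \left(- \frac{29}{2292}\right) = - \frac{70557}{382}$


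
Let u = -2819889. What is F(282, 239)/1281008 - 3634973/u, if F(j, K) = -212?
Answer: 1163957919079/903075092028 ≈ 1.2889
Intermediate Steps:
F(282, 239)/1281008 - 3634973/u = -212/1281008 - 3634973/(-2819889) = -212*1/1281008 - 3634973*(-1/2819889) = -53/320252 + 3634973/2819889 = 1163957919079/903075092028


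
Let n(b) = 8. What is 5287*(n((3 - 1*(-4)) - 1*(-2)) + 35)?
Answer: 227341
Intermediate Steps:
5287*(n((3 - 1*(-4)) - 1*(-2)) + 35) = 5287*(8 + 35) = 5287*43 = 227341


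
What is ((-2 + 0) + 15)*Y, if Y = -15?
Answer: -195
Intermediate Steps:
((-2 + 0) + 15)*Y = ((-2 + 0) + 15)*(-15) = (-2 + 15)*(-15) = 13*(-15) = -195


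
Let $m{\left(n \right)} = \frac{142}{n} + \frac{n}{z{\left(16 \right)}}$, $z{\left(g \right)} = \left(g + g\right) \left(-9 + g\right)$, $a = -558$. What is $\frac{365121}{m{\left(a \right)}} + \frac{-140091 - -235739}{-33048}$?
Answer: $- \frac{47132848205156}{354410883} \approx -1.3299 \cdot 10^{5}$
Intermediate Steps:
$z{\left(g \right)} = 2 g \left(-9 + g\right)$
$m{\left(n \right)} = \frac{142}{n} + \frac{n}{224}$ ($m{\left(n \right)} = \frac{142}{n} + \frac{n}{2 \cdot 16 \left(-9 + 16\right)} = \frac{142}{n} + \frac{n}{2 \cdot 16 \cdot 7} = \frac{142}{n} + \frac{n}{224}$)
$\frac{365121}{m{\left(a \right)}} + \frac{-140091 - -235739}{-33048} = \frac{365121}{\frac{142}{-558} + \frac{1}{224} \left(-558\right)} + \frac{-140091 - -235739}{-33048} = \frac{365121}{142 \left(- \frac{1}{558}\right) - \frac{279}{112}} + \left(-140091 + 235739\right) \left(- \frac{1}{33048}\right) = \frac{365121}{- \frac{71}{279} - \frac{279}{112}} + 95648 \left(- \frac{1}{33048}\right) = \frac{365121}{- \frac{85793}{31248}} - \frac{11956}{4131} = 365121 \left(- \frac{31248}{85793}\right) - \frac{11956}{4131} = - \frac{11409301008}{85793} - \frac{11956}{4131} = - \frac{47132848205156}{354410883}$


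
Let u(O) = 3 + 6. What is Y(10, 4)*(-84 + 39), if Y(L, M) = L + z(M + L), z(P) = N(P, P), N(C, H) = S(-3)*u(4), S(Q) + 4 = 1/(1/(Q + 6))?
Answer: -45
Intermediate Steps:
u(O) = 9
S(Q) = 2 + Q (S(Q) = -4 + 1/(1/(Q + 6)) = -4 + 1/(1/(6 + Q)) = -4 + (6 + Q) = 2 + Q)
N(C, H) = -9 (N(C, H) = (2 - 3)*9 = -1*9 = -9)
z(P) = -9
Y(L, M) = -9 + L (Y(L, M) = L - 9 = -9 + L)
Y(10, 4)*(-84 + 39) = (-9 + 10)*(-84 + 39) = 1*(-45) = -45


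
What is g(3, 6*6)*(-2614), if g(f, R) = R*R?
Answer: -3387744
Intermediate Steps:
g(f, R) = R**2
g(3, 6*6)*(-2614) = (6*6)**2*(-2614) = 36**2*(-2614) = 1296*(-2614) = -3387744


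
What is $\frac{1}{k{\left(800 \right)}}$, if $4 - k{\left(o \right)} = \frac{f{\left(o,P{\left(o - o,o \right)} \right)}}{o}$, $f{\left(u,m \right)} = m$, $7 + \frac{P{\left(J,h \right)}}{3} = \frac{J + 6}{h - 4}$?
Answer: $\frac{318400}{1281949} \approx 0.24837$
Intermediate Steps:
$P{\left(J,h \right)} = -21 + \frac{3 \left(6 + J\right)}{-4 + h}$ ($P{\left(J,h \right)} = -21 + 3 \frac{J + 6}{h - 4} = -21 + 3 \frac{6 + J}{-4 + h} = -21 + \frac{3 \left(6 + J\right)}{-4 + h}$)
$k{\left(o \right)} = 4 - \frac{3 \left(34 - 7 o\right)}{o \left(-4 + o\right)}$ ($k{\left(o \right)} = 4 - \frac{3 \frac{1}{-4 + o} \left(34 + \left(o - o\right) - 7 o\right)}{o} = 4 - \frac{3 \frac{1}{-4 + o} \left(34 + 0 - 7 o\right)}{o} = 4 - \frac{3 \frac{1}{-4 + o} \left(34 - 7 o\right)}{o} = 4 - \frac{3 \left(34 - 7 o\right)}{o \left(-4 + o\right)}$)
$\frac{1}{k{\left(800 \right)}} = \frac{1}{\frac{1}{800} \frac{1}{-4 + 800} \left(-102 + 4 \cdot 800^{2} + 5 \cdot 800\right)} = \frac{1}{\frac{1}{800} \cdot \frac{1}{796} \left(-102 + 4 \cdot 640000 + 4000\right)} = \frac{1}{\frac{1}{800} \cdot \frac{1}{796} \left(-102 + 2560000 + 4000\right)} = \frac{1}{\frac{1}{800} \cdot \frac{1}{796} \cdot 2563898} = \frac{1}{\frac{1281949}{318400}} = \frac{318400}{1281949}$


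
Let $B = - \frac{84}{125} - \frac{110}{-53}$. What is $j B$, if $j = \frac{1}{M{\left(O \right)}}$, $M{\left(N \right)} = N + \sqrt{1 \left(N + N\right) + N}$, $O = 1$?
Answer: $- \frac{4649}{6625} + \frac{4649 \sqrt{3}}{6625} \approx 0.51371$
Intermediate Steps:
$B = \frac{9298}{6625}$ ($B = \left(-84\right) \frac{1}{125} - - \frac{110}{53} = - \frac{84}{125} + \frac{110}{53} = \frac{9298}{6625} \approx 1.4035$)
$M{\left(N \right)} = N + \sqrt{3} \sqrt{N}$ ($M{\left(N \right)} = N + \sqrt{1 \cdot 2 N + N} = N + \sqrt{2 N + N} = N + \sqrt{3 N} = N + \sqrt{3} \sqrt{N}$)
$j = \frac{1}{1 + \sqrt{3}}$ ($j = \frac{1}{1 + \sqrt{3} \sqrt{1}} = \frac{1}{1 + \sqrt{3} \cdot 1} = \frac{1}{1 + \sqrt{3}} \approx 0.36603$)
$j B = \left(- \frac{1}{2} + \frac{\sqrt{3}}{2}\right) \frac{9298}{6625} = - \frac{4649}{6625} + \frac{4649 \sqrt{3}}{6625}$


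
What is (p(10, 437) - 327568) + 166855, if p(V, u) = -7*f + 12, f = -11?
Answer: -160624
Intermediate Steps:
p(V, u) = 89 (p(V, u) = -7*(-11) + 12 = 77 + 12 = 89)
(p(10, 437) - 327568) + 166855 = (89 - 327568) + 166855 = -327479 + 166855 = -160624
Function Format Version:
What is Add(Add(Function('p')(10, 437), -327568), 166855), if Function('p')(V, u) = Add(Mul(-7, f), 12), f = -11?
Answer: -160624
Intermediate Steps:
Function('p')(V, u) = 89 (Function('p')(V, u) = Add(Mul(-7, -11), 12) = Add(77, 12) = 89)
Add(Add(Function('p')(10, 437), -327568), 166855) = Add(Add(89, -327568), 166855) = Add(-327479, 166855) = -160624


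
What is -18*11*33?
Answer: -6534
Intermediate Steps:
-18*11*33 = -198*33 = -6534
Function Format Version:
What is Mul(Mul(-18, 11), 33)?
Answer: -6534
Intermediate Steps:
Mul(Mul(-18, 11), 33) = Mul(-198, 33) = -6534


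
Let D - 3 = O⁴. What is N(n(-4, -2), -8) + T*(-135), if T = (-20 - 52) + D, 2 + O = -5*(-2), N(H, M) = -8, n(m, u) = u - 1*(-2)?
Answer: -543653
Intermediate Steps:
n(m, u) = 2 + u (n(m, u) = u + 2 = 2 + u)
O = 8 (O = -2 - 5*(-2) = -2 + 10 = 8)
D = 4099 (D = 3 + 8⁴ = 3 + 4096 = 4099)
T = 4027 (T = (-20 - 52) + 4099 = -72 + 4099 = 4027)
N(n(-4, -2), -8) + T*(-135) = -8 + 4027*(-135) = -8 - 543645 = -543653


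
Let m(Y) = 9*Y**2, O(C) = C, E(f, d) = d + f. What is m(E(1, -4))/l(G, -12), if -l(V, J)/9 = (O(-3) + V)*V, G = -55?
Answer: -9/3190 ≈ -0.0028213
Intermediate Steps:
l(V, J) = -9*V*(-3 + V) (l(V, J) = -9*(-3 + V)*V = -9*V*(-3 + V))
m(E(1, -4))/l(G, -12) = (9*(-4 + 1)**2)/((9*(-55)*(3 - 1*(-55)))) = (9*(-3)**2)/((9*(-55)*(3 + 55))) = (9*9)/((9*(-55)*58)) = 81/(-28710) = 81*(-1/28710) = -9/3190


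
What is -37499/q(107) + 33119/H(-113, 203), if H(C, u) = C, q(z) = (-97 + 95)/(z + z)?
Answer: 453367290/113 ≈ 4.0121e+6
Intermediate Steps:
q(z) = -1/z (q(z) = -2*1/(2*z) = -1/z)
-37499/q(107) + 33119/H(-113, 203) = -37499/((-1/107)) + 33119/(-113) = -37499/((-1*1/107)) + 33119*(-1/113) = -37499/(-1/107) - 33119/113 = -37499*(-107) - 33119/113 = 4012393 - 33119/113 = 453367290/113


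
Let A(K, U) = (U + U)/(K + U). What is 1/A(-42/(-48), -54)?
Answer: 425/864 ≈ 0.49190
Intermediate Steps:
A(K, U) = 2*U/(K + U) (A(K, U) = (2*U)/(K + U) = 2*U/(K + U))
1/A(-42/(-48), -54) = 1/(2*(-54)/(-42/(-48) - 54)) = 1/(2*(-54)/(-42*(-1/48) - 54)) = 1/(2*(-54)/(7/8 - 54)) = 1/(2*(-54)/(-425/8)) = 1/(2*(-54)*(-8/425)) = 1/(864/425) = 425/864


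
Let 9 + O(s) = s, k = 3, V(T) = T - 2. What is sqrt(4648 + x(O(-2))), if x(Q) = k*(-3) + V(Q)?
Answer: 3*sqrt(514) ≈ 68.015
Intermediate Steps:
V(T) = -2 + T
O(s) = -9 + s
x(Q) = -11 + Q (x(Q) = 3*(-3) + (-2 + Q) = -9 + (-2 + Q) = -11 + Q)
sqrt(4648 + x(O(-2))) = sqrt(4648 + (-11 + (-9 - 2))) = sqrt(4648 + (-11 - 11)) = sqrt(4648 - 22) = sqrt(4626) = 3*sqrt(514)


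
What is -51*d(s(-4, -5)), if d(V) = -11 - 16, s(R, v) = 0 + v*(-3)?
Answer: 1377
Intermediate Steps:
s(R, v) = -3*v (s(R, v) = 0 - 3*v = -3*v)
d(V) = -27
-51*d(s(-4, -5)) = -51*(-27) = 1377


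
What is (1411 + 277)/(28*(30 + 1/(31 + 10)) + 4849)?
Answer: 69208/233277 ≈ 0.29668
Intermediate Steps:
(1411 + 277)/(28*(30 + 1/(31 + 10)) + 4849) = 1688/(28*(30 + 1/41) + 4849) = 1688/(28*(1231/41) + 4849) = 1688/(34468/41 + 4849) = 1688/(233277/41) = 1688*(41/233277) = 69208/233277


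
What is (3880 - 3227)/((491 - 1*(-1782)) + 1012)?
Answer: 653/3285 ≈ 0.19878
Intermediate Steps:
(3880 - 3227)/((491 - 1*(-1782)) + 1012) = 653/((491 + 1782) + 1012) = 653/(2273 + 1012) = 653/3285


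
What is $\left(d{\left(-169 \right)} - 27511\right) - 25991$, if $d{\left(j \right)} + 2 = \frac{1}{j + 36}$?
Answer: $- \frac{7116033}{133} \approx -53504.0$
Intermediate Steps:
$d{\left(j \right)} = -2 + \frac{1}{36 + j}$ ($d{\left(j \right)} = -2 + \frac{1}{j + 36} = -2 + \frac{1}{36 + j}$)
$\left(d{\left(-169 \right)} - 27511\right) - 25991 = \left(\frac{-71 - -338}{36 - 169} - 27511\right) - 25991 = \left(\frac{-71 + 338}{-133} - 27511\right) - 25991 = \left(\left(- \frac{1}{133}\right) 267 - 27511\right) - 25991 = \left(- \frac{267}{133} - 27511\right) - 25991 = - \frac{3659230}{133} - 25991 = - \frac{7116033}{133}$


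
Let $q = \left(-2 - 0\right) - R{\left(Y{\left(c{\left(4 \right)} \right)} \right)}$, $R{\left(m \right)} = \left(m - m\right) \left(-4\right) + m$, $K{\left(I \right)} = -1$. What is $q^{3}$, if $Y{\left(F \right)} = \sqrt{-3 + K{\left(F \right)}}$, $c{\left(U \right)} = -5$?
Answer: $16 - 16 i \approx 16.0 - 16.0 i$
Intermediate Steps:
$Y{\left(F \right)} = 2 i$ ($Y{\left(F \right)} = \sqrt{-3 - 1} = \sqrt{-4} = 2 i$)
$R{\left(m \right)} = m$ ($R{\left(m \right)} = 0 \left(-4\right) + m = 0 + m = m$)
$q = -2 - 2 i$ ($q = \left(-2 - 0\right) - 2 i = \left(-2 + 0\right) - 2 i = -2 - 2 i \approx -2.0 - 2.0 i$)
$q^{3} = \left(-2 - 2 i\right)^{3}$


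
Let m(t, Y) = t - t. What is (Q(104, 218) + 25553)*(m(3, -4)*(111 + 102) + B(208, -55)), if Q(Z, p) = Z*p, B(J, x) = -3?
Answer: -144675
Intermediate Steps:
m(t, Y) = 0
(Q(104, 218) + 25553)*(m(3, -4)*(111 + 102) + B(208, -55)) = (104*218 + 25553)*(0*(111 + 102) - 3) = (22672 + 25553)*(0*213 - 3) = 48225*(0 - 3) = 48225*(-3) = -144675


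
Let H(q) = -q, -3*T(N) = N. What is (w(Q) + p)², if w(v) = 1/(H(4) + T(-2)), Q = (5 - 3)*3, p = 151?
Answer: 2271049/100 ≈ 22711.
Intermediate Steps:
T(N) = -N/3
Q = 6 (Q = 2*3 = 6)
w(v) = -3/10 (w(v) = 1/(-1*4 - ⅓*(-2)) = 1/(-4 + ⅔) = 1/(-10/3) = -3/10)
(w(Q) + p)² = (-3/10 + 151)² = (1507/10)² = 2271049/100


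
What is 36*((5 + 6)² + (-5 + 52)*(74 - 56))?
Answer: 34812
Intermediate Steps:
36*((5 + 6)² + (-5 + 52)*(74 - 56)) = 36*(11² + 47*18) = 36*(121 + 846) = 36*967 = 34812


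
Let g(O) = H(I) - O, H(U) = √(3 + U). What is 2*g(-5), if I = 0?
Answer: 10 + 2*√3 ≈ 13.464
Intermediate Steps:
g(O) = √3 - O (g(O) = √(3 + 0) - O = √3 - O)
2*g(-5) = 2*(√3 - 1*(-5)) = 2*(√3 + 5) = 2*(5 + √3) = 10 + 2*√3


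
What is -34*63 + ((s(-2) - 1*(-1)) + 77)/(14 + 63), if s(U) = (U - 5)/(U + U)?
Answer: -59947/28 ≈ -2141.0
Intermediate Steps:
s(U) = (-5 + U)/(2*U) (s(U) = (-5 + U)/((2*U)) = (-5 + U)*(1/(2*U)) = (-5 + U)/(2*U))
-34*63 + ((s(-2) - 1*(-1)) + 77)/(14 + 63) = -34*63 + (((1/2)*(-5 - 2)/(-2) - 1*(-1)) + 77)/(14 + 63) = -2142 + (((1/2)*(-1/2)*(-7) + 1) + 77)/77 = -2142 + ((7/4 + 1) + 77)*(1/77) = -2142 + (11/4 + 77)*(1/77) = -2142 + (319/4)*(1/77) = -2142 + 29/28 = -59947/28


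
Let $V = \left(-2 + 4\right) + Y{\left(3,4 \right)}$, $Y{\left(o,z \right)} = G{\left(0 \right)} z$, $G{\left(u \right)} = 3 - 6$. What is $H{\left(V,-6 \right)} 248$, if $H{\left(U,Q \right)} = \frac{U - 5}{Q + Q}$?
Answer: $310$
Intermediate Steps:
$G{\left(u \right)} = -3$ ($G{\left(u \right)} = 3 - 6 = -3$)
$Y{\left(o,z \right)} = - 3 z$
$V = -10$ ($V = \left(-2 + 4\right) - 12 = 2 - 12 = -10$)
$H{\left(U,Q \right)} = \frac{-5 + U}{2 Q}$
$H{\left(V,-6 \right)} 248 = \frac{-5 - 10}{2 \left(-6\right)} 248 = \frac{1}{2} \left(- \frac{1}{6}\right) \left(-15\right) 248 = \frac{5}{4} \cdot 248 = 310$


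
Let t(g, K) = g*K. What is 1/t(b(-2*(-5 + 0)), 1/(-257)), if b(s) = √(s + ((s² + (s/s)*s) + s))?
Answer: -257*√130/130 ≈ -22.540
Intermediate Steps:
b(s) = √(s² + 3*s) (b(s) = √(s + ((s² + 1*s) + s)) = √(s + ((s² + s) + s)) = √(s + ((s + s²) + s)) = √(s + (s² + 2*s)) = √(s² + 3*s))
t(g, K) = K*g
1/t(b(-2*(-5 + 0)), 1/(-257)) = 1/(√((-2*(-5 + 0))*(3 - 2*(-5 + 0)))/(-257)) = 1/(-√10*√(3 - 2*(-5))/257) = 1/(-√10*√(3 + 10)/257) = 1/(-√130/257) = -257*√130/130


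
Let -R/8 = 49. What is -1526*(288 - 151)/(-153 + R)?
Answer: 1918/5 ≈ 383.60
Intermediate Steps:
R = -392 (R = -8*49 = -392)
-1526*(288 - 151)/(-153 + R) = -1526*(288 - 151)/(-153 - 392) = -209062/(-545) = -209062*(-1)/545 = -1526*(-137/545) = 1918/5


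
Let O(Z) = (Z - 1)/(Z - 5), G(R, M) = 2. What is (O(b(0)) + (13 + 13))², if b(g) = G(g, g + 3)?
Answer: 5929/9 ≈ 658.78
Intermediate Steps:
b(g) = 2
O(Z) = (-1 + Z)/(-5 + Z)
(O(b(0)) + (13 + 13))² = ((-1 + 2)/(-5 + 2) + (13 + 13))² = (1/(-3) + 26)² = (-⅓*1 + 26)² = (-⅓ + 26)² = (77/3)² = 5929/9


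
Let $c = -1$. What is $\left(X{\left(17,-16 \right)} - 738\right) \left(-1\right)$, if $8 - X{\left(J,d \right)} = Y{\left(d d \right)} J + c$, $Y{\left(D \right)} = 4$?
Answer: $797$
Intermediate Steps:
$X{\left(J,d \right)} = 9 - 4 J$ ($X{\left(J,d \right)} = 8 - \left(4 J - 1\right) = 8 - \left(-1 + 4 J\right) = 9 - 4 J$)
$\left(X{\left(17,-16 \right)} - 738\right) \left(-1\right) = \left(\left(9 - 68\right) - 738\right) \left(-1\right) = \left(-59 - 738\right) \left(-1\right) = \left(-797\right) \left(-1\right) = 797$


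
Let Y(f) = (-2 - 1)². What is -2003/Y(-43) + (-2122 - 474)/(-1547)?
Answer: -3075277/13923 ≈ -220.88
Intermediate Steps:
Y(f) = 9 (Y(f) = (-3)² = 9)
-2003/Y(-43) + (-2122 - 474)/(-1547) = -2003/9 + (-2122 - 474)/(-1547) = -2003*⅑ - 2596*(-1/1547) = -2003/9 + 2596/1547 = -3075277/13923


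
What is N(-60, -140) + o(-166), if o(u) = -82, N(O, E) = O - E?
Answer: -2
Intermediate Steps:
N(-60, -140) + o(-166) = (-60 - 1*(-140)) - 82 = (-60 + 140) - 82 = 80 - 82 = -2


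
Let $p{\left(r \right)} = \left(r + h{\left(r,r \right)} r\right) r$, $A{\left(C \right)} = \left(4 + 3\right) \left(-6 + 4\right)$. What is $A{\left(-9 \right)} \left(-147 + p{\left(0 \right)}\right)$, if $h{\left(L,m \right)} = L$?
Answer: $2058$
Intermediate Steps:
$A{\left(C \right)} = -14$ ($A{\left(C \right)} = 7 \left(-2\right) = -14$)
$p{\left(r \right)} = r \left(r + r^{2}\right)$ ($p{\left(r \right)} = \left(r + r r\right) r = \left(r + r^{2}\right) r = r \left(r + r^{2}\right)$)
$A{\left(-9 \right)} \left(-147 + p{\left(0 \right)}\right) = - 14 \left(-147 + 0^{2} \left(1 + 0\right)\right) = - 14 \left(-147 + 0 \cdot 1\right) = - 14 \left(-147 + 0\right) = \left(-14\right) \left(-147\right) = 2058$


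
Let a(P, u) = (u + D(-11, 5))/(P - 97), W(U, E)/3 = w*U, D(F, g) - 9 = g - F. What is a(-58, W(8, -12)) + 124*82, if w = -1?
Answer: 1576039/155 ≈ 10168.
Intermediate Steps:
D(F, g) = 9 + g - F (D(F, g) = 9 + (g - F) = 9 + g - F)
W(U, E) = -3*U (W(U, E) = 3*(-U) = -3*U)
a(P, u) = (25 + u)/(-97 + P) (a(P, u) = (u + (9 + 5 - 1*(-11)))/(P - 97) = (u + (9 + 5 + 11))/(-97 + P) = (u + 25)/(-97 + P) = (25 + u)/(-97 + P))
a(-58, W(8, -12)) + 124*82 = (25 - 3*8)/(-97 - 58) + 124*82 = (25 - 24)/(-155) + 10168 = -1/155*1 + 10168 = -1/155 + 10168 = 1576039/155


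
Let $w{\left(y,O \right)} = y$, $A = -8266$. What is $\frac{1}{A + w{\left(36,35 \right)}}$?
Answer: $- \frac{1}{8230} \approx -0.00012151$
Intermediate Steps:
$\frac{1}{A + w{\left(36,35 \right)}} = \frac{1}{-8266 + 36} = \frac{1}{-8230} = - \frac{1}{8230}$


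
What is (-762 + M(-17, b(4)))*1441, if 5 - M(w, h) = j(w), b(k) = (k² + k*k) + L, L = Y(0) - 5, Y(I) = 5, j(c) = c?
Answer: -1066340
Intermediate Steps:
L = 0 (L = 5 - 5 = 0)
b(k) = 2*k² (b(k) = (k² + k*k) + 0 = (k² + k²) + 0 = 2*k² + 0 = 2*k²)
M(w, h) = 5 - w
(-762 + M(-17, b(4)))*1441 = (-762 + (5 - 1*(-17)))*1441 = (-762 + (5 + 17))*1441 = (-762 + 22)*1441 = -740*1441 = -1066340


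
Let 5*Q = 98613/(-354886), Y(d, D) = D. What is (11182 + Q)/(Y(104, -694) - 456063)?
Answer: -862677289/35238405370 ≈ -0.024481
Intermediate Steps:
Q = -98613/1774430 (Q = (98613/(-354886))/5 = (98613*(-1/354886))/5 = (⅕)*(-98613/354886) = -98613/1774430 ≈ -0.055574)
(11182 + Q)/(Y(104, -694) - 456063) = (11182 - 98613/1774430)/(-694 - 456063) = (19841577647/1774430)/(-456757) = (19841577647/1774430)*(-1/456757) = -862677289/35238405370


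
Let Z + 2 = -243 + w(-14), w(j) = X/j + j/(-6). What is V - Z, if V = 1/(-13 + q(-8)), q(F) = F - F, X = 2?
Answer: 66266/273 ≈ 242.73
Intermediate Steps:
q(F) = 0
w(j) = 2/j - j/6 (w(j) = 2/j + j/(-6) = 2/j + j*(-1/6) = 2/j - j/6)
V = -1/13 (V = 1/(-13 + 0) = 1/(-13) = -1/13 ≈ -0.076923)
Z = -5099/21 (Z = -2 + (-243 + (2/(-14) - 1/6*(-14))) = -2 + (-243 + (2*(-1/14) + 7/3)) = -2 + (-243 + (-1/7 + 7/3)) = -2 + (-243 + 46/21) = -2 - 5057/21 = -5099/21 ≈ -242.81)
V - Z = -1/13 - 1*(-5099/21) = -1/13 + 5099/21 = 66266/273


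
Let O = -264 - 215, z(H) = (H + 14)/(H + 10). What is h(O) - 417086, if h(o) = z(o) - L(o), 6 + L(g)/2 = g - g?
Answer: -195607241/469 ≈ -4.1707e+5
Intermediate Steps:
z(H) = (14 + H)/(10 + H)
L(g) = -12 (L(g) = -12 + 2*(g - g) = -12 + 2*0 = -12 + 0 = -12)
O = -479
h(o) = 12 + (14 + o)/(10 + o) (h(o) = (14 + o)/(10 + o) - 1*(-12) = (14 + o)/(10 + o) + 12 = 12 + (14 + o)/(10 + o))
h(O) - 417086 = (134 + 13*(-479))/(10 - 479) - 417086 = (134 - 6227)/(-469) - 417086 = -1/469*(-6093) - 417086 = 6093/469 - 417086 = -195607241/469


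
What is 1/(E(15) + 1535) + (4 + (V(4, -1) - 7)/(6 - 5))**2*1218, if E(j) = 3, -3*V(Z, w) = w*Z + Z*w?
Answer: 624431/4614 ≈ 135.33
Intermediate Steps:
V(Z, w) = -2*Z*w/3 (V(Z, w) = -(w*Z + Z*w)/3 = -(Z*w + Z*w)/3 = -2*Z*w/3)
1/(E(15) + 1535) + (4 + (V(4, -1) - 7)/(6 - 5))**2*1218 = 1/(3 + 1535) + (4 + (-2/3*4*(-1) - 7)/(6 - 5))**2*1218 = 1/1538 + (4 + (8/3 - 7)/1)**2*1218 = 1/1538 + (4 - 13/3*1)**2*1218 = 1/1538 + (4 - 13/3)**2*1218 = 1/1538 + (-1/3)**2*1218 = 1/1538 + (1/9)*1218 = 1/1538 + 406/3 = 624431/4614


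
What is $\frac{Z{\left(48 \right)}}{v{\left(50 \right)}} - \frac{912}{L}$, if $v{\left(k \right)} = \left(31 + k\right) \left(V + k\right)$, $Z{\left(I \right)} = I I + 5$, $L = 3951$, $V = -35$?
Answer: $\frac{890531}{533385} \approx 1.6696$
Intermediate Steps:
$Z{\left(I \right)} = 5 + I^{2}$ ($Z{\left(I \right)} = I^{2} + 5 = 5 + I^{2}$)
$v{\left(k \right)} = \left(-35 + k\right) \left(31 + k\right)$ ($v{\left(k \right)} = \left(31 + k\right) \left(-35 + k\right) = \left(-35 + k\right) \left(31 + k\right)$)
$\frac{Z{\left(48 \right)}}{v{\left(50 \right)}} - \frac{912}{L} = \frac{5 + 48^{2}}{-1085 + 50^{2} - 200} - \frac{912}{3951} = \frac{5 + 2304}{-1085 + 2500 - 200} - \frac{304}{1317} = \frac{2309}{1215} - \frac{304}{1317} = \frac{890531}{533385}$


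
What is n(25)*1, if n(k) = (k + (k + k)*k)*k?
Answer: 31875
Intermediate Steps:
n(k) = k*(k + 2*k²) (n(k) = (k + (2*k)*k)*k = (k + 2*k²)*k = k*(k + 2*k²))
n(25)*1 = (25²*(1 + 2*25))*1 = (625*(1 + 50))*1 = (625*51)*1 = 31875*1 = 31875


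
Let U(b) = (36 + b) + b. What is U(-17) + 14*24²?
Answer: 8066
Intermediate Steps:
U(b) = 36 + 2*b
U(-17) + 14*24² = (36 + 2*(-17)) + 14*24² = (36 - 34) + 14*576 = 2 + 8064 = 8066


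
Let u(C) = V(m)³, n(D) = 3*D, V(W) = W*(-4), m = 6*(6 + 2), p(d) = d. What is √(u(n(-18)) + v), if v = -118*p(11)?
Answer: I*√7079186 ≈ 2660.7*I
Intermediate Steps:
m = 48 (m = 6*8 = 48)
V(W) = -4*W
u(C) = -7077888 (u(C) = (-4*48)³ = (-192)³ = -7077888)
v = -1298 (v = -118*11 = -1298)
√(u(n(-18)) + v) = √(-7077888 - 1298) = √(-7079186) = I*√7079186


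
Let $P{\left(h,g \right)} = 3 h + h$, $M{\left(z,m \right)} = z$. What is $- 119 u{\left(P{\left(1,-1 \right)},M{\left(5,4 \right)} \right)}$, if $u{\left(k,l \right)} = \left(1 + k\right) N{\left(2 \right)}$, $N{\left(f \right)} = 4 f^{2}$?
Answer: $-9520$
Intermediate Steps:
$P{\left(h,g \right)} = 4 h$
$u{\left(k,l \right)} = 16 + 16 k$ ($u{\left(k,l \right)} = \left(1 + k\right) 4 \cdot 2^{2} = \left(1 + k\right) 4 \cdot 4 = \left(1 + k\right) 16 = 16 + 16 k$)
$- 119 u{\left(P{\left(1,-1 \right)},M{\left(5,4 \right)} \right)} = - 119 \left(16 + 16 \cdot 4 \cdot 1\right) = - 119 \left(16 + 16 \cdot 4\right) = - 119 \left(16 + 64\right) = \left(-119\right) 80 = -9520$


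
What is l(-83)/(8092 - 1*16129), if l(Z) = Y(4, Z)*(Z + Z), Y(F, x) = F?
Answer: 664/8037 ≈ 0.082618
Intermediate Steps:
l(Z) = 8*Z (l(Z) = 4*(Z + Z) = 4*(2*Z) = 8*Z)
l(-83)/(8092 - 1*16129) = (8*(-83))/(8092 - 1*16129) = -664/(8092 - 16129) = -664/(-8037) = -664*(-1/8037) = 664/8037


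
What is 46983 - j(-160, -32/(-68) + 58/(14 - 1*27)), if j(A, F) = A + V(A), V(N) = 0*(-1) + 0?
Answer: 47143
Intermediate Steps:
V(N) = 0 (V(N) = 0 + 0 = 0)
j(A, F) = A (j(A, F) = A + 0 = A)
46983 - j(-160, -32/(-68) + 58/(14 - 1*27)) = 46983 - 1*(-160) = 46983 + 160 = 47143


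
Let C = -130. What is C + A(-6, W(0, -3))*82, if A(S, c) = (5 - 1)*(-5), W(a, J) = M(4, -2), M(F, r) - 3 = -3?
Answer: -1770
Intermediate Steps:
M(F, r) = 0 (M(F, r) = 3 - 3 = 0)
W(a, J) = 0
A(S, c) = -20 (A(S, c) = 4*(-5) = -20)
C + A(-6, W(0, -3))*82 = -130 - 20*82 = -130 - 1640 = -1770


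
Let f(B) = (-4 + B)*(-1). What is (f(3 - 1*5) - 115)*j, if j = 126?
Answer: -13734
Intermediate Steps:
f(B) = 4 - B
(f(3 - 1*5) - 115)*j = ((4 - (3 - 1*5)) - 115)*126 = ((4 - (3 - 5)) - 115)*126 = ((4 - 1*(-2)) - 115)*126 = ((4 + 2) - 115)*126 = (6 - 115)*126 = -109*126 = -13734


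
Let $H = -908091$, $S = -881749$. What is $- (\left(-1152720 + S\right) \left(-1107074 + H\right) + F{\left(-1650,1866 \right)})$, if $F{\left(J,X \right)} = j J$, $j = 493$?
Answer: $-4099789908935$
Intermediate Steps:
$F{\left(J,X \right)} = 493 J$
$- (\left(-1152720 + S\right) \left(-1107074 + H\right) + F{\left(-1650,1866 \right)}) = - (\left(-1152720 - 881749\right) \left(-1107074 - 908091\right) + 493 \left(-1650\right)) = - (\left(-2034469\right) \left(-2015165\right) - 813450) = - (4099790722385 - 813450) = \left(-1\right) 4099789908935 = -4099789908935$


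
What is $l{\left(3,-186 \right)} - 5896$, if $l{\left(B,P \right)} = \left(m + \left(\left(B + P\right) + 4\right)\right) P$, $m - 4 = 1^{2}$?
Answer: $26468$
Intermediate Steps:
$m = 5$ ($m = 4 + 1^{2} = 4 + 1 = 5$)
$l{\left(B,P \right)} = P \left(9 + B + P\right)$ ($l{\left(B,P \right)} = \left(5 + \left(\left(B + P\right) + 4\right)\right) P = \left(5 + \left(4 + B + P\right)\right) P = \left(9 + B + P\right) P = P \left(9 + B + P\right)$)
$l{\left(3,-186 \right)} - 5896 = - 186 \left(9 + 3 - 186\right) - 5896 = \left(-186\right) \left(-174\right) - 5896 = 32364 - 5896 = 26468$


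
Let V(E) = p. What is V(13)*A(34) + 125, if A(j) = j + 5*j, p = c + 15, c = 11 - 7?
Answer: 4001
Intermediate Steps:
c = 4
p = 19 (p = 4 + 15 = 19)
V(E) = 19
A(j) = 6*j
V(13)*A(34) + 125 = 19*(6*34) + 125 = 19*204 + 125 = 3876 + 125 = 4001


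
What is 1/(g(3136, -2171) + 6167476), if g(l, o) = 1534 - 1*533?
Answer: 1/6168477 ≈ 1.6211e-7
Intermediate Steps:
g(l, o) = 1001 (g(l, o) = 1534 - 533 = 1001)
1/(g(3136, -2171) + 6167476) = 1/(1001 + 6167476) = 1/6168477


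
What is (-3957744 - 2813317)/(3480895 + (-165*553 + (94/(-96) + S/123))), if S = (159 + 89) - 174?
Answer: -13325448048/6670830457 ≈ -1.9976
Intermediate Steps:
S = 74 (S = 248 - 174 = 74)
(-3957744 - 2813317)/(3480895 + (-165*553 + (94/(-96) + S/123))) = (-3957744 - 2813317)/(3480895 + (-165*553 + (94/(-96) + 74/123))) = -6771061/(3480895 + (-91245 + (94*(-1/96) + 74*(1/123)))) = -6771061/(3480895 + (-91245 + (-47/48 + 74/123))) = -6771061/(3480895 + (-91245 - 743/1968)) = -6771061/(3480895 - 179570903/1968) = -6771061/6670830457/1968 = -6771061*1968/6670830457 = -13325448048/6670830457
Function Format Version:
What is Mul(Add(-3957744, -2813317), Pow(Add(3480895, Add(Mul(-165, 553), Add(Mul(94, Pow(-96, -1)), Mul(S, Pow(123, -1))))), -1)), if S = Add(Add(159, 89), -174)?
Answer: Rational(-13325448048, 6670830457) ≈ -1.9976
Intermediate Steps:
S = 74 (S = Add(248, -174) = 74)
Mul(Add(-3957744, -2813317), Pow(Add(3480895, Add(Mul(-165, 553), Add(Mul(94, Pow(-96, -1)), Mul(S, Pow(123, -1))))), -1)) = Mul(Add(-3957744, -2813317), Pow(Add(3480895, Add(Mul(-165, 553), Add(Mul(94, Pow(-96, -1)), Mul(74, Pow(123, -1))))), -1)) = Mul(-6771061, Pow(Add(3480895, Add(-91245, Add(Mul(94, Rational(-1, 96)), Mul(74, Rational(1, 123))))), -1)) = Mul(-6771061, Pow(Add(3480895, Add(-91245, Add(Rational(-47, 48), Rational(74, 123)))), -1)) = Mul(-6771061, Pow(Add(3480895, Add(-91245, Rational(-743, 1968))), -1)) = Mul(-6771061, Pow(Add(3480895, Rational(-179570903, 1968)), -1)) = Mul(-6771061, Pow(Rational(6670830457, 1968), -1)) = Mul(-6771061, Rational(1968, 6670830457)) = Rational(-13325448048, 6670830457)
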